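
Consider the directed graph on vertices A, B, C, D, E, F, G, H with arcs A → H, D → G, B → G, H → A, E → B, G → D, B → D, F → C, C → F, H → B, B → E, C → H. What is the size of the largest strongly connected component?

2

{A, H} are all mutually reachable — one SCC of size 2.
{B, E} are all mutually reachable — one SCC of size 2.
{D, G} are all mutually reachable — one SCC of size 2.
{C, F} are all mutually reachable — one SCC of size 2.
The largest has 2 vertices.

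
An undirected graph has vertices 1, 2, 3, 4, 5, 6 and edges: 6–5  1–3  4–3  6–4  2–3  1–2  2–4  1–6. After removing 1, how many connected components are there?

With 1 gone, the remaining components are: {2, 3, 4, 5, 6}.
That is 1 component.

1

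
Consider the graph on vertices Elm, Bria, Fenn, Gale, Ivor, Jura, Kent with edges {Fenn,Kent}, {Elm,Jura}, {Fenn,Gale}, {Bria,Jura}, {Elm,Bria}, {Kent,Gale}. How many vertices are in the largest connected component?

3

Ivor is isolated — a component by itself.
Starting from Fenn we can reach Fenn, Gale, Kent. That is one component of size 3.
Starting from Elm we can reach Elm, Bria, Jura. That is one component of size 3.
The largest has 3 vertices.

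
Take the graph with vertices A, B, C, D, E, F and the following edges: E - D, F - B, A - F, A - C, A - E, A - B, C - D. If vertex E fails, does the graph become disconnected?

No

Deleting E leaves 1 component (was 1) (its neighbors A, D remain connected to each other), so E is not a cut vertex.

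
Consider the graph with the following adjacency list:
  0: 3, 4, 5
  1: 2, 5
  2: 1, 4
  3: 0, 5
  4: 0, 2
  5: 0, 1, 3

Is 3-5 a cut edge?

No

After removing 3-5, the path 3-0-5 still connects them, so the edge is not a bridge.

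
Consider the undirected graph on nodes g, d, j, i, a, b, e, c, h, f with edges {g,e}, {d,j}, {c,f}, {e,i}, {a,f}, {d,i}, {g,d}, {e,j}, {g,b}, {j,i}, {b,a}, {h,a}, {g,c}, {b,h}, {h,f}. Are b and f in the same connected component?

Yes

From b we can reach a, b, c, d, e, f, g, h, i, j, which includes f.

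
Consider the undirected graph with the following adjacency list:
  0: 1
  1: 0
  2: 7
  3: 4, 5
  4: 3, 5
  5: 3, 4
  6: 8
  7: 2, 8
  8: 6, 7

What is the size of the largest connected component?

4

Starting from 0 we can reach 0, 1. That is one component of size 2.
Starting from 3 we can reach 3, 4, 5. That is one component of size 3.
Starting from 2 we can reach 2, 6, 7, 8. That is one component of size 4.
The largest has 4 vertices.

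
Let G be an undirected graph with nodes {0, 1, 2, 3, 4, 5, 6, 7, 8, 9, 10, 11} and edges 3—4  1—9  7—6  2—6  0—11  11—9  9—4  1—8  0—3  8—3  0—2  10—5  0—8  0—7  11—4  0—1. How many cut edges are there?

1

The edges on the cycle 0-2-6-7-0 are not bridges since each lies on that cycle.
But removing 10—5 disconnects 10 from 5 — this is a bridge.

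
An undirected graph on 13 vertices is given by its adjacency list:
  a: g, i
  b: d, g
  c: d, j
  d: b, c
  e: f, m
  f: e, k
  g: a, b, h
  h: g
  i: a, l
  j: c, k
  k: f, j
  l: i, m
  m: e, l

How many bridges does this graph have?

The edges on the cycle b-g-a-i-l-m-e-f-k-j-c-d-b are not bridges since each lies on that cycle.
But removing g-h disconnects g from h — this is a bridge.

1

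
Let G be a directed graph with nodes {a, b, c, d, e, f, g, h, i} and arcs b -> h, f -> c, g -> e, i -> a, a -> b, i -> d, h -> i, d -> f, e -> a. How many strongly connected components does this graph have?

{a, b, h, i} are all mutually reachable — one SCC of size 4.
{g} is an SCC by itself.
{f} is an SCC by itself.
{e} is an SCC by itself.
{c} is an SCC by itself.
(and 1 more singleton SCC)
That gives 6 strongly connected components.

6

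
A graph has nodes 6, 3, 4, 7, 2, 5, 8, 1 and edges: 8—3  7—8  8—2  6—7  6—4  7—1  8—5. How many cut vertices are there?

Removing 6 increases the component count from 1 to 2, so 6 is a cut vertex.
Removing 7 increases the component count from 1 to 3, so 7 is a cut vertex.
Removing 8 increases the component count from 1 to 4, so 8 is a cut vertex.
By contrast removing 2 leaves 1 component; it is not a cut vertex. No other vertex is a cut vertex either.

3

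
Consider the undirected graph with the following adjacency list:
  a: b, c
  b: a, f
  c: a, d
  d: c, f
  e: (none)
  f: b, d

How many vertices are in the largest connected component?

e is isolated — a component by itself.
Starting from a we can reach a, b, c, d, f. That is one component of size 5.
The largest has 5 vertices.

5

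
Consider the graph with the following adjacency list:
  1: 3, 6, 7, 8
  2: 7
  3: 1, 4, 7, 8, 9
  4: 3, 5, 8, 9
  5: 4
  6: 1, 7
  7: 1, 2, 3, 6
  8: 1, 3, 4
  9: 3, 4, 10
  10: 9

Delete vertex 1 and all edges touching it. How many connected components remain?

With 1 gone, the remaining components are: {2, 3, 4, 5, 6, 7, 8, 9, 10}.
That is 1 component.

1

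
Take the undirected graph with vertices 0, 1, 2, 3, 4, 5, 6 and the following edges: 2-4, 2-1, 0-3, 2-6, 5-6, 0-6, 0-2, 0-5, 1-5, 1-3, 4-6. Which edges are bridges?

none

The edges on the cycle 0-2-1-3-0 are not bridges since each lies on that cycle.
Every edge lies on some cycle, so there are no bridges.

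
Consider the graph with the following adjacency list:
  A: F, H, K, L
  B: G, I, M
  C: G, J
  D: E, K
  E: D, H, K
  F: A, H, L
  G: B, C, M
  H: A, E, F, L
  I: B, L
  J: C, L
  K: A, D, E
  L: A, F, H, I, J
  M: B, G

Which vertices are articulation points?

L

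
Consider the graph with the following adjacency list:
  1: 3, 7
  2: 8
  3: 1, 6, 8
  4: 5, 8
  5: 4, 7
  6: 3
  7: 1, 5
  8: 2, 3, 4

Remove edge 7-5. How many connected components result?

1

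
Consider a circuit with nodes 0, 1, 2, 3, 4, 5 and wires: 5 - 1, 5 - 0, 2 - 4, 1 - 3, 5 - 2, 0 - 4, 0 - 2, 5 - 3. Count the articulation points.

1

Removing 5 increases the component count from 1 to 2, so 5 is a cut vertex.
By contrast removing 0 leaves 1 component; it is not a cut vertex. No other vertex is a cut vertex either.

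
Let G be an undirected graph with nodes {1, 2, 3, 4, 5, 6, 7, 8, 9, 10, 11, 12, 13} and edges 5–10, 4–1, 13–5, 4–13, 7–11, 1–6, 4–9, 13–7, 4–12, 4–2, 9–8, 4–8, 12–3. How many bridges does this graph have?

The edges on the cycle 4-9-8-4 are not bridges since each lies on that cycle.
But removing 2–4 disconnects 2 from 4; removing 7–13 disconnects 7 from 13; removing 1–4 disconnects 1 from 4; removing 12–4 disconnects 12 from 4 — these are bridges.
In total 10 edges are bridges.

10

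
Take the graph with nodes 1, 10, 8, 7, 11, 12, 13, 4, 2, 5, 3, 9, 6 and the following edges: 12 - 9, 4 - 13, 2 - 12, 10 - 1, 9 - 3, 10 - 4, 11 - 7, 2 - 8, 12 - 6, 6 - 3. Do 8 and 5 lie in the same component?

No

The component containing 8 is {2, 3, 6, 8, 9, 12}, and 5 is not in it.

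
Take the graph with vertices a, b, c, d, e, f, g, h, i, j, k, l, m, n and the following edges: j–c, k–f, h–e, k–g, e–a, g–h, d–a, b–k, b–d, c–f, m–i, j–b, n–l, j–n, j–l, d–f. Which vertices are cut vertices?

Removing j increases the component count from 2 to 3, so j is a cut vertex.
By contrast removing e leaves 2 components; it is not a cut vertex. No other vertex is a cut vertex either.

j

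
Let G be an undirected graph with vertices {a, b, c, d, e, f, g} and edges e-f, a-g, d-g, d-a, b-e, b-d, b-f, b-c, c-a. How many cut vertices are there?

Removing b increases the component count from 1 to 2, so b is a cut vertex.
By contrast removing e leaves 1 component; it is not a cut vertex. No other vertex is a cut vertex either.

1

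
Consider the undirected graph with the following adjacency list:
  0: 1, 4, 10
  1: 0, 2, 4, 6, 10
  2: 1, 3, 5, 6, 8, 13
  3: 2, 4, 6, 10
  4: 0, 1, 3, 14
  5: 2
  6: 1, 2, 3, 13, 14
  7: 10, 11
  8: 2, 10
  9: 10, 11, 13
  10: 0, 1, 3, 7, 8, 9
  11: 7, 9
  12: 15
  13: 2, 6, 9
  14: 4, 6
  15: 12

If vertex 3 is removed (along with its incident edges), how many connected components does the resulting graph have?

With 3 gone, the remaining components are: {12, 15}; {0, 1, 2, 4, 5, 6, 7, 8, 9, 10, 11, 13, 14}.
That is 2 components.

2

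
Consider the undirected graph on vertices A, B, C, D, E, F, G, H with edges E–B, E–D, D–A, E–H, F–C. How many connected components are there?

3

G is isolated — a component by itself.
Starting from C we can reach C, F. That is one component of size 2.
Starting from A we can reach A, B, D, E, H. That is one component of size 5.
Total: 3 components.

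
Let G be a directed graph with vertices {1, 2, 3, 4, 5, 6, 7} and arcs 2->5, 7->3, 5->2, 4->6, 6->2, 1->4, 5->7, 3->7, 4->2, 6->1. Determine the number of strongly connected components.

3

{1, 4, 6} are all mutually reachable — one SCC of size 3.
{2, 5} are all mutually reachable — one SCC of size 2.
{3, 7} are all mutually reachable — one SCC of size 2.
That gives 3 strongly connected components.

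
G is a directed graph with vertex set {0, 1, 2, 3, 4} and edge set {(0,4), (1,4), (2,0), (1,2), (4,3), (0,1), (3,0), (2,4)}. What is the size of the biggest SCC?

{0, 1, 2, 3, 4} are all mutually reachable — one SCC of size 5.
The largest has 5 vertices.

5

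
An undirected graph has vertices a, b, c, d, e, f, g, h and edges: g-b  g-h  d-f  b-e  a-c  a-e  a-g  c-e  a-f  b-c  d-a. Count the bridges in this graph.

The edges on the cycle a-g-b-e-a are not bridges since each lies on that cycle.
But removing g-h disconnects g from h — this is a bridge.

1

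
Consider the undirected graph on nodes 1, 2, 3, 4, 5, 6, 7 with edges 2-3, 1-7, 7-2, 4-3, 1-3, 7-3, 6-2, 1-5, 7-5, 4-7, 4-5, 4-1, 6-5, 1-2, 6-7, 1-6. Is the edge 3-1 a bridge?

After removing 3-1, the path 3-4-1 still connects them, so the edge is not a bridge.

No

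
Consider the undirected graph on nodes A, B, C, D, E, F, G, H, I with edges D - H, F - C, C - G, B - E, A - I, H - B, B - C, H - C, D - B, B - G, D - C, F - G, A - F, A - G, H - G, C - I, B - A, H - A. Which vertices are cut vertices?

B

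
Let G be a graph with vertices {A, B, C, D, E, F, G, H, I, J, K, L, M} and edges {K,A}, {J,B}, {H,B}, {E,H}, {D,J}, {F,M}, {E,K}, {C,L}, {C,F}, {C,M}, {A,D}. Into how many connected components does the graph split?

I is isolated — a component by itself.
G is isolated — a component by itself.
Starting from C we can reach C, F, L, M. That is one component of size 4.
Starting from A we can reach A, B, D, E, H, J, K. That is one component of size 7.
Total: 4 components.

4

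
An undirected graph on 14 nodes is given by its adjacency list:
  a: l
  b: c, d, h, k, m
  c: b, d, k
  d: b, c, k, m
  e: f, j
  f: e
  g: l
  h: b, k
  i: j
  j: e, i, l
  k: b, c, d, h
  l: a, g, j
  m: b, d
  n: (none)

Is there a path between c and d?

From c we can reach b, c, d, h, k, m, which includes d.

Yes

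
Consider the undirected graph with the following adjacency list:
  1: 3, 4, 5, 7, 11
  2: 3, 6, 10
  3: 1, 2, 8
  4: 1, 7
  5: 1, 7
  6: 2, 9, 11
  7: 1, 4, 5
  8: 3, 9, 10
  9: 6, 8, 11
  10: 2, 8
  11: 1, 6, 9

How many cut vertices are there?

1

Removing 1 increases the component count from 1 to 2, so 1 is a cut vertex.
By contrast removing 4 leaves 1 component; it is not a cut vertex. No other vertex is a cut vertex either.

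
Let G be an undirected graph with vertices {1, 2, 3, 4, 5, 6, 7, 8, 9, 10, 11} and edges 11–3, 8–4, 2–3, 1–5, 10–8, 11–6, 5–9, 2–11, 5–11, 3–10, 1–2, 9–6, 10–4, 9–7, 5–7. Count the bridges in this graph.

1

The edges on the cycle 10-8-4-10 are not bridges since each lies on that cycle.
But removing 3–10 disconnects 3 from 10 — this is a bridge.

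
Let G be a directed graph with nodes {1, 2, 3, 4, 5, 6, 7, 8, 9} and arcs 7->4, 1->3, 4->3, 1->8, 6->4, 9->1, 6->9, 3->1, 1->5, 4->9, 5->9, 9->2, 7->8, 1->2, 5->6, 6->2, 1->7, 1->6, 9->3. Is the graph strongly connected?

No

There is no directed path from 8 to 1, so the graph is not strongly connected.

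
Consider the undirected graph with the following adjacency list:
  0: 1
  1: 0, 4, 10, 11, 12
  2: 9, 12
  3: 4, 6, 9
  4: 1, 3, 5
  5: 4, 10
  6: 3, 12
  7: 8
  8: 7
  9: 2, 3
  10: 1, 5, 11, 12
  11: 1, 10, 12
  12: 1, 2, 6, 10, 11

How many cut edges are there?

2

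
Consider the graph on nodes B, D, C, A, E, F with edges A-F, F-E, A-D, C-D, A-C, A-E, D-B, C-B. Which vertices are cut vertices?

A

Removing A increases the component count from 1 to 2, so A is a cut vertex.
By contrast removing B leaves 1 component; it is not a cut vertex. No other vertex is a cut vertex either.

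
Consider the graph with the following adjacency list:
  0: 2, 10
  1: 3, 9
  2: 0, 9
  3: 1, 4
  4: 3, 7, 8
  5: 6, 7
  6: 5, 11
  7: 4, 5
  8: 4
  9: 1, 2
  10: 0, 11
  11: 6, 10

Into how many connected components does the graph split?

1

Starting from 0 we can reach 0, 1, 2, 3, 4, 5, 6, 7, 8, 9, 10, 11. That is one component of size 12.
Total: 1 component.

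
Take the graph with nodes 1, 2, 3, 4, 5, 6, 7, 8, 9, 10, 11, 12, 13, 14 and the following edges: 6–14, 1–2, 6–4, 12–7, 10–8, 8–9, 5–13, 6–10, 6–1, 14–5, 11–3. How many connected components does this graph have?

3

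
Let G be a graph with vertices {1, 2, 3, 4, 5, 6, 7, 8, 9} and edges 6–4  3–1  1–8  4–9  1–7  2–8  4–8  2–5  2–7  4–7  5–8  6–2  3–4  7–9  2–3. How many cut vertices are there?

Removing 3, for instance, still leaves 1 component. No single vertex removal increases the component count — the graph has no articulation points.

0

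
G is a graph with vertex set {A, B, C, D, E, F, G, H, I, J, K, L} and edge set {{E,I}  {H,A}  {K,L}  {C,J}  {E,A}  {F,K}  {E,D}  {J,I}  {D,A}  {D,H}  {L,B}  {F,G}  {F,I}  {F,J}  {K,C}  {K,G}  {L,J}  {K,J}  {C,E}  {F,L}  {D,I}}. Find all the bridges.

B-L

The edges on the cycle K-L-J-C-K are not bridges since each lies on that cycle.
But removing L—B disconnects L from B — this is a bridge.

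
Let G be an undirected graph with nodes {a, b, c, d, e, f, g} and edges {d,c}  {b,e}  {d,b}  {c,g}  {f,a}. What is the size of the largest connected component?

5

Starting from a we can reach a, f. That is one component of size 2.
Starting from b we can reach b, c, d, e, g. That is one component of size 5.
The largest has 5 vertices.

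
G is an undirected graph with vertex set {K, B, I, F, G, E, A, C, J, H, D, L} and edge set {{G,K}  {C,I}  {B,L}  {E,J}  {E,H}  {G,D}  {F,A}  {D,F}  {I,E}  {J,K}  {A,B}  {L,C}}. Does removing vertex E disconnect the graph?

Deleting E raises the number of components from 1 to 2, so E is a cut vertex.

Yes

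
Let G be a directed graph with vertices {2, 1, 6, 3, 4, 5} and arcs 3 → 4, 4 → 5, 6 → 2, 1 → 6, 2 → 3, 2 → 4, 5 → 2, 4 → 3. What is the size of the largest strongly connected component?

4

{2, 3, 4, 5} are all mutually reachable — one SCC of size 4.
{6} is an SCC by itself.
{1} is an SCC by itself.
The largest has 4 vertices.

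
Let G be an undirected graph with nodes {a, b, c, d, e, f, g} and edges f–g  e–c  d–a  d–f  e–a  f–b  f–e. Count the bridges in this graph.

3

The edges on the cycle d-f-e-a-d are not bridges since each lies on that cycle.
But removing f–g disconnects f from g; removing f–b disconnects f from b; removing e–c disconnects e from c — these are bridges.
That makes 3 bridges.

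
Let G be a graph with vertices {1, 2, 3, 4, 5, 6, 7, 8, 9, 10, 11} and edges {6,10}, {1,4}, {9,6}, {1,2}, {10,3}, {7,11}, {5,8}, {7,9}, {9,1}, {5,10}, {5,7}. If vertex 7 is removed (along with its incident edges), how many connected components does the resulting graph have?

With 7 gone, the remaining components are: {11}; {1, 2, 3, 4, 5, 6, 8, 9, 10}.
That is 2 components.

2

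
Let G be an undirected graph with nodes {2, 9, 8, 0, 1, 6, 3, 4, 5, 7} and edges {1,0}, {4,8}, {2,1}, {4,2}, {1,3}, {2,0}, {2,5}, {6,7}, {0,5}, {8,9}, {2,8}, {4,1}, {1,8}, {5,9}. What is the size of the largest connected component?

Starting from 6 we can reach 6, 7. That is one component of size 2.
Starting from 0 we can reach 0, 1, 2, 3, 4, 5, 8, 9. That is one component of size 8.
The largest has 8 vertices.

8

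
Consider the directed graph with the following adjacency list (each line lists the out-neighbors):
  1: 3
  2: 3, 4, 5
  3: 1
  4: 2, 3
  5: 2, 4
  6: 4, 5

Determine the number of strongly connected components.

3

{2, 4, 5} are all mutually reachable — one SCC of size 3.
{1, 3} are all mutually reachable — one SCC of size 2.
{6} is an SCC by itself.
That gives 3 strongly connected components.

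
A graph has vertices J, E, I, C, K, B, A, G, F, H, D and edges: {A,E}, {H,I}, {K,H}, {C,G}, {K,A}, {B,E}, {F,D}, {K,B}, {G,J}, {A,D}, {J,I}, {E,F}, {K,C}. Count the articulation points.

1

Removing K increases the component count from 1 to 2, so K is a cut vertex.
By contrast removing C leaves 1 component; it is not a cut vertex. No other vertex is a cut vertex either.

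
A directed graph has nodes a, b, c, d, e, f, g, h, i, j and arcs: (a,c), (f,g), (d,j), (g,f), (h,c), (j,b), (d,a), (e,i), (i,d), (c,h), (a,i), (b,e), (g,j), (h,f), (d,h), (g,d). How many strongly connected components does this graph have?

{a, b, c, d, e, f, g, h, i, j} are all mutually reachable — one SCC of size 10.
That gives 1 strongly connected component.

1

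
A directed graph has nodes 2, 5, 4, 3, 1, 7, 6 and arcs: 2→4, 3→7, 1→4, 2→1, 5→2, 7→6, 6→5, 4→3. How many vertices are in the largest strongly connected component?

7

{1, 2, 3, 4, 5, 6, 7} are all mutually reachable — one SCC of size 7.
The largest has 7 vertices.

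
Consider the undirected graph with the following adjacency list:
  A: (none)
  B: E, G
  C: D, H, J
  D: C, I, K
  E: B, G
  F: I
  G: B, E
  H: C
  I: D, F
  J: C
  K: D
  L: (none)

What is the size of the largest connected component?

7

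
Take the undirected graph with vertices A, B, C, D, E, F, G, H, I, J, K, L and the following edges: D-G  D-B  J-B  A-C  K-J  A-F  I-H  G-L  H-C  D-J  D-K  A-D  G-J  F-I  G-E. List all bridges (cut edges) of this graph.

A-D, E-G, G-L

The edges on the cycle A-F-I-H-C-A are not bridges since each lies on that cycle.
But removing L-G disconnects L from G; removing D-A disconnects D from A; removing G-E disconnects G from E — these are bridges.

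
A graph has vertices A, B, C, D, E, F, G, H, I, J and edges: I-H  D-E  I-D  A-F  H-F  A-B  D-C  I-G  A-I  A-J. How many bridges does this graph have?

6

The edges on the cycle A-I-H-F-A are not bridges since each lies on that cycle.
But removing I-D disconnects I from D; removing A-B disconnects A from B; removing C-D disconnects C from D; removing I-G disconnects I from G — these are bridges.
In total 6 edges are bridges.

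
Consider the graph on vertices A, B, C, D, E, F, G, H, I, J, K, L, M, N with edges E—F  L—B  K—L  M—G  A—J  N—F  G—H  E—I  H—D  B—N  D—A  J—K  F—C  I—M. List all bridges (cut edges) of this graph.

The edges on the cycle E-I-M-G-H-D-A-J-K-L-B-N-F-E are not bridges since each lies on that cycle.
But removing F—C disconnects F from C — this is a bridge.

C-F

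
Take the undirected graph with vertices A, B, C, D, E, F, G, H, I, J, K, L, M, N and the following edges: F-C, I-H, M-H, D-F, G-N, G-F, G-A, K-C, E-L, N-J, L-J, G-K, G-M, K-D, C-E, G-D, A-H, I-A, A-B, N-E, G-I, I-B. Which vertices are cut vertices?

G

Removing G increases the component count from 1 to 2, so G is a cut vertex.
By contrast removing F leaves 1 component; it is not a cut vertex. No other vertex is a cut vertex either.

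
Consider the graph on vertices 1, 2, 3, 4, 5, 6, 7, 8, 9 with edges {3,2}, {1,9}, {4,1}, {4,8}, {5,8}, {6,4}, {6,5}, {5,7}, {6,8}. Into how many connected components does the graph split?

2

Starting from 2 we can reach 2, 3. That is one component of size 2.
Starting from 1 we can reach 1, 4, 5, 6, 7, 8, 9. That is one component of size 7.
Total: 2 components.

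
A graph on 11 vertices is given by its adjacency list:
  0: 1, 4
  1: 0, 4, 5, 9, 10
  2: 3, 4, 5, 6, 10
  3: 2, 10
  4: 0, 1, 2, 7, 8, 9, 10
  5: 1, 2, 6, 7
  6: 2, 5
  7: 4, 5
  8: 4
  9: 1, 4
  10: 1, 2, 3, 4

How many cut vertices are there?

1

Removing 4 increases the component count from 1 to 2, so 4 is a cut vertex.
By contrast removing 5 leaves 1 component; it is not a cut vertex. No other vertex is a cut vertex either.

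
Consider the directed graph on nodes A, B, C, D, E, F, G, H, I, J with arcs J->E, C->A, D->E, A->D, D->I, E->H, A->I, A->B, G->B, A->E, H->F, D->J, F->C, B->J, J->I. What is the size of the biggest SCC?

8

{A, B, C, D, E, F, H, J} are all mutually reachable — one SCC of size 8.
{I} is an SCC by itself.
{G} is an SCC by itself.
The largest has 8 vertices.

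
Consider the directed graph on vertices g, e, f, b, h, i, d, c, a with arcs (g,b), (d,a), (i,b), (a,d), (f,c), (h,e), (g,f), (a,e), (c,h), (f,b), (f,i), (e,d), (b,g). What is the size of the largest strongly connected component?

4

{b, f, g, i} are all mutually reachable — one SCC of size 4.
{a, d, e} are all mutually reachable — one SCC of size 3.
{c} is an SCC by itself.
{h} is an SCC by itself.
The largest has 4 vertices.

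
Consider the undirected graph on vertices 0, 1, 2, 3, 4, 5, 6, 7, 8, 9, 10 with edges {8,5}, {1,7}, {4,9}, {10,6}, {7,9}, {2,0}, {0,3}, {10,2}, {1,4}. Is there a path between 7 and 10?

The component containing 7 is {1, 4, 7, 9}, and 10 is not in it.

No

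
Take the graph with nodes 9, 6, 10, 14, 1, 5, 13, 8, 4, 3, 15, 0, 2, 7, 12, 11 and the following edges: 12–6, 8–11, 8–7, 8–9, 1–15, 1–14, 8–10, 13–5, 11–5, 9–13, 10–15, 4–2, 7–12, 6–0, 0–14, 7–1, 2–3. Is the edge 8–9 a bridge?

No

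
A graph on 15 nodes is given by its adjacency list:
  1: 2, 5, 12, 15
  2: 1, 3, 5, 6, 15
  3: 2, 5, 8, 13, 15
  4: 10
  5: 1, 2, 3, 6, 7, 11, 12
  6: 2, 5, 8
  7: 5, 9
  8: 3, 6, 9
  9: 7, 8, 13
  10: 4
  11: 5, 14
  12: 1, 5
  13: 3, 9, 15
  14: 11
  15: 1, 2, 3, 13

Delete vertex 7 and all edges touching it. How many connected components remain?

With 7 gone, the remaining components are: {4, 10}; {1, 2, 3, 5, 6, 8, 9, 11, 12, 13, 14, 15}.
That is 2 components.

2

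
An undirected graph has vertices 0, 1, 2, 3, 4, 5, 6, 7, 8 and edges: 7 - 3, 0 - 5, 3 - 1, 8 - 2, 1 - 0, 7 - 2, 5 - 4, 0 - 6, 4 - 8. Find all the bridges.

0-6

The edges on the cycle 7-3-1-0-5-4-8-2-7 are not bridges since each lies on that cycle.
But removing 6 - 0 disconnects 6 from 0 — this is a bridge.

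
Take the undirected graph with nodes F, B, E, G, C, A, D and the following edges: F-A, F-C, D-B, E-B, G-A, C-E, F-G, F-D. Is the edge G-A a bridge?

No

After removing G-A, the path G-F-A still connects them, so the edge is not a bridge.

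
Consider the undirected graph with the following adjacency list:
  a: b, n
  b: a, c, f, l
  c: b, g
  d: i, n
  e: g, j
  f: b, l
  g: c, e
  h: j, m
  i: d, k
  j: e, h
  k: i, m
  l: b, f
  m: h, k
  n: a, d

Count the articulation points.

Removing b increases the component count from 1 to 2, so b is a cut vertex.
By contrast removing n leaves 1 component; it is not a cut vertex. No other vertex is a cut vertex either.

1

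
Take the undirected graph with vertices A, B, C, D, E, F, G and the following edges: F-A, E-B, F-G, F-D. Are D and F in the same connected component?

Yes

From D we can reach A, D, F, G, which includes F.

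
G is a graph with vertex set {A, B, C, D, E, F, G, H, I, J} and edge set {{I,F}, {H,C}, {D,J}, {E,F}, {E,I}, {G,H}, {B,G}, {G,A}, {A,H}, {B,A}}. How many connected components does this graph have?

3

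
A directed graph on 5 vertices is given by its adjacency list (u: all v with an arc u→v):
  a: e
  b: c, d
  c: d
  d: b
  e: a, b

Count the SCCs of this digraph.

2

{b, c, d} are all mutually reachable — one SCC of size 3.
{a, e} are all mutually reachable — one SCC of size 2.
That gives 2 strongly connected components.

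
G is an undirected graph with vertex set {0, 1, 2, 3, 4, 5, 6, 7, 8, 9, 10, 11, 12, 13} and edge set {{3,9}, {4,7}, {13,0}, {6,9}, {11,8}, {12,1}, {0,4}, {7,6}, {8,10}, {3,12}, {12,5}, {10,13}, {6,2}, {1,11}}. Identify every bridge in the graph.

The edges on the cycle 3-12-1-11-8-10-13-0-4-7-6-9-3 are not bridges since each lies on that cycle.
But removing 6—2 disconnects 6 from 2; removing 12—5 disconnects 12 from 5 — these are bridges.

12-5, 2-6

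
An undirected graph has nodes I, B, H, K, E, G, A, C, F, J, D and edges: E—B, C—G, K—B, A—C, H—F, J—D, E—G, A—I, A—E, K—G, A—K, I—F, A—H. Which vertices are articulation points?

Removing A increases the component count from 2 to 3, so A is a cut vertex.
By contrast removing G leaves 2 components; it is not a cut vertex. No other vertex is a cut vertex either.

A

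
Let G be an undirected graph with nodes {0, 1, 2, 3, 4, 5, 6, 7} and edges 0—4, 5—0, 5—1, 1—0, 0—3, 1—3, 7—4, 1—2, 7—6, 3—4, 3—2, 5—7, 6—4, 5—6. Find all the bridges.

The edges on the cycle 1-0-3-2-1 are not bridges since each lies on that cycle.
Every edge lies on some cycle, so there are no bridges.

none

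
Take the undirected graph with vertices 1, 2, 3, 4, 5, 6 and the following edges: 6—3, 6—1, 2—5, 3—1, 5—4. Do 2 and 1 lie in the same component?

No

The component containing 2 is {2, 4, 5}, and 1 is not in it.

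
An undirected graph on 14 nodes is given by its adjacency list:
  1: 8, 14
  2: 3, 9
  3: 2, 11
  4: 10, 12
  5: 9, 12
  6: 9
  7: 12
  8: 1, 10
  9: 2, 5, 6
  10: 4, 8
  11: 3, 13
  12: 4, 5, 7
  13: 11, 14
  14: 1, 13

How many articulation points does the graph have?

Removing 9 increases the component count from 1 to 2, so 9 is a cut vertex.
Removing 12 increases the component count from 1 to 2, so 12 is a cut vertex.
By contrast removing 4 leaves 1 component; it is not a cut vertex. No other vertex is a cut vertex either.

2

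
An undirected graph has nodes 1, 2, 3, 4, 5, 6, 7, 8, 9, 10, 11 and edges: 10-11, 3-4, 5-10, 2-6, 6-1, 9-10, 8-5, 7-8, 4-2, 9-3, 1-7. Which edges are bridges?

10-11

The edges on the cycle 9-3-4-2-6-1-7-8-5-10-9 are not bridges since each lies on that cycle.
But removing 10-11 disconnects 10 from 11 — this is a bridge.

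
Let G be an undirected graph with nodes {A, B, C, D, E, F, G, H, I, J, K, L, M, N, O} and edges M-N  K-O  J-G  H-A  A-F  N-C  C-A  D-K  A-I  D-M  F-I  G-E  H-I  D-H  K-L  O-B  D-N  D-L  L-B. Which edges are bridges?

The edges on the cycle D-M-N-D are not bridges since each lies on that cycle.
But removing G-E disconnects G from E; removing J-G disconnects J from G — these are bridges.

E-G, G-J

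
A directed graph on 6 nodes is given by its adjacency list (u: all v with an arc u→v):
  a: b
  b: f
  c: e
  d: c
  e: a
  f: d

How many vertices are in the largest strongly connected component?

6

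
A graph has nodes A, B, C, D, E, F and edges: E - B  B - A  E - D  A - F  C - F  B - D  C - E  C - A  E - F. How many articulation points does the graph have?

0

Removing F, for instance, still leaves 1 component. No single vertex removal increases the component count — the graph has no articulation points.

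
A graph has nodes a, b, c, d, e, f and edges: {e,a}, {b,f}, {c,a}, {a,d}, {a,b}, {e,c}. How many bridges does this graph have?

3

The edges on the cycle e-c-a-e are not bridges since each lies on that cycle.
But removing a-d disconnects a from d; removing a-b disconnects a from b; removing b-f disconnects b from f — these are bridges.
That makes 3 bridges.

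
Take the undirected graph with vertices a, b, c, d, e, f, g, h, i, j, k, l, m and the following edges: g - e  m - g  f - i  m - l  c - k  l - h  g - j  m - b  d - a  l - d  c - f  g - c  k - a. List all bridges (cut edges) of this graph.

The edges on the cycle m-l-d-a-k-c-g-m are not bridges since each lies on that cycle.
But removing f - c disconnects f from c; removing e - g disconnects e from g; removing j - g disconnects j from g; removing m - b disconnects m from b — these are bridges.
In total 6 edges are bridges.

b-m, c-f, e-g, f-i, g-j, h-l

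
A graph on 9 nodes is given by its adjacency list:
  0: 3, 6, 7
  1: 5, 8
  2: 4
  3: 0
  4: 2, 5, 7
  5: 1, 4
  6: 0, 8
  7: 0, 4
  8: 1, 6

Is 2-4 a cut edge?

Yes

Removing 2-4 leaves no path between 2 and 4: the component count goes from 1 to 2. So it is a bridge.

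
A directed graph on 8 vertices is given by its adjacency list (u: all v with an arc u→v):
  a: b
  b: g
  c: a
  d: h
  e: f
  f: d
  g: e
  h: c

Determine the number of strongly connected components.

1

{a, b, c, d, e, f, g, h} are all mutually reachable — one SCC of size 8.
That gives 1 strongly connected component.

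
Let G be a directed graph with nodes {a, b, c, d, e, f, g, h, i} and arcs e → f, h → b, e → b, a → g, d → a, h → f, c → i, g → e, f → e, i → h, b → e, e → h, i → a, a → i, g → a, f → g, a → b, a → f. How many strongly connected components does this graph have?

3

{a, b, e, f, g, h, i} are all mutually reachable — one SCC of size 7.
{d} is an SCC by itself.
{c} is an SCC by itself.
That gives 3 strongly connected components.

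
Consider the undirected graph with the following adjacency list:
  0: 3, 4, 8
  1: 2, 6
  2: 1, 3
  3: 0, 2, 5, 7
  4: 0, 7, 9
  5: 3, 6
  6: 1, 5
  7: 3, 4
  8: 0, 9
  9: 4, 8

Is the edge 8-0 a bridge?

No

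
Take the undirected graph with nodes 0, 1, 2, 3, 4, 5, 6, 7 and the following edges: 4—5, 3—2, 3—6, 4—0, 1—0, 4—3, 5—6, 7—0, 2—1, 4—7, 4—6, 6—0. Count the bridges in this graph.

The edges on the cycle 4-5-6-0-1-2-3-4 are not bridges since each lies on that cycle.
Every edge lies on some cycle, so there are no bridges.

0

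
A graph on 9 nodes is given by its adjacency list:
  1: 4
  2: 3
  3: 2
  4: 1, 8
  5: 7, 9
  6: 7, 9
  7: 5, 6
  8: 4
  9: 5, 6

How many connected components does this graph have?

Starting from 2 we can reach 2, 3. That is one component of size 2.
Starting from 1 we can reach 1, 4, 8. That is one component of size 3.
Starting from 5 we can reach 5, 6, 7, 9. That is one component of size 4.
Total: 3 components.

3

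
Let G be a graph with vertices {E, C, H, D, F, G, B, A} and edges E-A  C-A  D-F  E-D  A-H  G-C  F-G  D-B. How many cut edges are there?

The edges on the cycle E-D-F-G-C-A-E are not bridges since each lies on that cycle.
But removing A-H disconnects A from H; removing D-B disconnects D from B — these are bridges.
That makes 2 bridges.

2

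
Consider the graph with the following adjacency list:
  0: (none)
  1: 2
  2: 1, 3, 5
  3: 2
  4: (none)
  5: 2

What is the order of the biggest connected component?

4 is isolated — a component by itself.
0 is isolated — a component by itself.
Starting from 1 we can reach 1, 2, 3, 5. That is one component of size 4.
The largest has 4 vertices.

4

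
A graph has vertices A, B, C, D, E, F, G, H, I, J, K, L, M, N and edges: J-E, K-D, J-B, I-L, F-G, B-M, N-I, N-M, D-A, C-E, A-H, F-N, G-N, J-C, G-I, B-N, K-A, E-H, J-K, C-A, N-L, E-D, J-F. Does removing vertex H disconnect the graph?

No

Deleting H leaves 1 component (was 1) (its neighbors A, E remain connected to each other), so H is not a cut vertex.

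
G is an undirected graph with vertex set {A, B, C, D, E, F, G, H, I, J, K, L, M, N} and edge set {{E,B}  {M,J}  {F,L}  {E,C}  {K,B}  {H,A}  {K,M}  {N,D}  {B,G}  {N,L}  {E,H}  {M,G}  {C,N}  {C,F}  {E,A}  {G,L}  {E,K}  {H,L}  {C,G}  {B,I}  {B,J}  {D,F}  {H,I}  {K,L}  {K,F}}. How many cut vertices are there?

Removing J, for instance, still leaves 1 component. No single vertex removal increases the component count — the graph has no articulation points.

0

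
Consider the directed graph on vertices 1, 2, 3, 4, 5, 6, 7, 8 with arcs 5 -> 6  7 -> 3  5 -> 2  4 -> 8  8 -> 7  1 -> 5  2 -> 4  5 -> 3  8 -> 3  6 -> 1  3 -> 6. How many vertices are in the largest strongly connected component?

{1, 2, 3, 4, 5, 6, 7, 8} are all mutually reachable — one SCC of size 8.
The largest has 8 vertices.

8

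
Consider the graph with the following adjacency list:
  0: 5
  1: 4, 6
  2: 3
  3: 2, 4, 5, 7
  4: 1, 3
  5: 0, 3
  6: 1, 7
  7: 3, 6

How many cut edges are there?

The edges on the cycle 3-7-6-1-4-3 are not bridges since each lies on that cycle.
But removing 5-0 disconnects 5 from 0; removing 3-5 disconnects 3 from 5; removing 3-2 disconnects 3 from 2 — these are bridges.
That makes 3 bridges.

3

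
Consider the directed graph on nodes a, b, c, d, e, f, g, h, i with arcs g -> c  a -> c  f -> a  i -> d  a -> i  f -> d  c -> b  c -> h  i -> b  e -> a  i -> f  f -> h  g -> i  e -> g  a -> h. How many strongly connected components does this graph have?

7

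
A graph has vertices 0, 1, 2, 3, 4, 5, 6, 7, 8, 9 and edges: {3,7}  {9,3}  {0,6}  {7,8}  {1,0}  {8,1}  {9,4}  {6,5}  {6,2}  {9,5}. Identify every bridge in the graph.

2-6, 4-9

The edges on the cycle 9-3-7-8-1-0-6-5-9 are not bridges since each lies on that cycle.
But removing 2-6 disconnects 2 from 6; removing 9-4 disconnects 9 from 4 — these are bridges.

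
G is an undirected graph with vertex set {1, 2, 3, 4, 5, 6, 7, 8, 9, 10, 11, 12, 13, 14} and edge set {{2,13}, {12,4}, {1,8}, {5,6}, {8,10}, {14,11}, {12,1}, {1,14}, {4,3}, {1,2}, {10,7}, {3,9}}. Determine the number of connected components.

2

Starting from 5 we can reach 5, 6. That is one component of size 2.
Starting from 1 we can reach 1, 2, 3, 4, 7, 8, 9, 10, 11, 12, 13, 14. That is one component of size 12.
Total: 2 components.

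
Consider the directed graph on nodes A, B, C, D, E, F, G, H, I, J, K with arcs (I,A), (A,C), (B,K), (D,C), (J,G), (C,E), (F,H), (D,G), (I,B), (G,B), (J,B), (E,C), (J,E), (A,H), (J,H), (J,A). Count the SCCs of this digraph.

10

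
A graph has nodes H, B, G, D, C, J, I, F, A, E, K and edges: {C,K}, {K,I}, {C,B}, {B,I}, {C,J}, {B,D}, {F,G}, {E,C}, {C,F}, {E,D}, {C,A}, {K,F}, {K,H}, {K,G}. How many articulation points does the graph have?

Removing C increases the component count from 1 to 3, so C is a cut vertex.
Removing K increases the component count from 1 to 2, so K is a cut vertex.
By contrast removing F leaves 1 component; it is not a cut vertex. No other vertex is a cut vertex either.

2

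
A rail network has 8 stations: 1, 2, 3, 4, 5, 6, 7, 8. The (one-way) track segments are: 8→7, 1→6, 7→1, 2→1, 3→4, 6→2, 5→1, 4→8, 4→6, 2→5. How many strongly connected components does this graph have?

5

{1, 2, 5, 6} are all mutually reachable — one SCC of size 4.
{7} is an SCC by itself.
{3} is an SCC by itself.
{4} is an SCC by itself.
{8} is an SCC by itself.
That gives 5 strongly connected components.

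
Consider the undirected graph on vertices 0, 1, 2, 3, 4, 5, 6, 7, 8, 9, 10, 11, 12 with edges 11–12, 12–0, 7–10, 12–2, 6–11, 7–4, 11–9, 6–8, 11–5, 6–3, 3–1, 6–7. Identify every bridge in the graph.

removing 2–12 disconnects 2 from 12; removing 7–6 disconnects 7 from 6; removing 7–4 disconnects 7 from 4; removing 6–8 disconnects 6 from 8 — these are bridges.
In total 12 edges are bridges.

0-12, 1-3, 10-7, 11-12, 11-5, 11-6, 11-9, 12-2, 3-6, 4-7, 6-7, 6-8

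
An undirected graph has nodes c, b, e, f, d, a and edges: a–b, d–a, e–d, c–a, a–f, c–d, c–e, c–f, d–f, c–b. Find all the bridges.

The edges on the cycle c-e-d-c are not bridges since each lies on that cycle.
Every edge lies on some cycle, so there are no bridges.

none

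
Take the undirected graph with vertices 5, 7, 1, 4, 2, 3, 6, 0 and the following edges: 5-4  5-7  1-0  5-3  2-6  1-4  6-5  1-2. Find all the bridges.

0-1, 3-5, 5-7

The edges on the cycle 1-2-6-5-4-1 are not bridges since each lies on that cycle.
But removing 1-0 disconnects 1 from 0; removing 5-7 disconnects 5 from 7; removing 5-3 disconnects 5 from 3 — these are bridges.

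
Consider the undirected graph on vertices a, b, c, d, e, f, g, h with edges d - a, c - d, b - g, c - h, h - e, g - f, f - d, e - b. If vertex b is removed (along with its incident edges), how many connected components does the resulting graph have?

1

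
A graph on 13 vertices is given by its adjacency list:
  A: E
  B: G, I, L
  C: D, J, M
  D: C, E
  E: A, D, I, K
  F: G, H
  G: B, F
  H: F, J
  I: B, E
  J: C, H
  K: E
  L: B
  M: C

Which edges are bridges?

A-E, B-L, C-M, E-K

The edges on the cycle E-I-B-G-F-H-J-C-D-E are not bridges since each lies on that cycle.
But removing B-L disconnects B from L; removing M-C disconnects M from C; removing E-A disconnects E from A; removing E-K disconnects E from K — these are bridges.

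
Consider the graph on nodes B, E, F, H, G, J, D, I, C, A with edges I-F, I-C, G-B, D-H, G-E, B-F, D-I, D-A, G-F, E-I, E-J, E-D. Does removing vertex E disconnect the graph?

Yes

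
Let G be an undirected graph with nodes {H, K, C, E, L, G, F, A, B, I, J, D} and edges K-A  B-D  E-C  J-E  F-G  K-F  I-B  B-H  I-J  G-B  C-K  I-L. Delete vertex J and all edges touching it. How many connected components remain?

With J gone, the remaining components are: {A, B, C, D, E, F, G, H, I, K, L}.
That is 1 component.

1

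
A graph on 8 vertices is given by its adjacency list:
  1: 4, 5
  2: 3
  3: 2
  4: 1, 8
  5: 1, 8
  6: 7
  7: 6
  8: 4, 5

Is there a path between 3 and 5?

No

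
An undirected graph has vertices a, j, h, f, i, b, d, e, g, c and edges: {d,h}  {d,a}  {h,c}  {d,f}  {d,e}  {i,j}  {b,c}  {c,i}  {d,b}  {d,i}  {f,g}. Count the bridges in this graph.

5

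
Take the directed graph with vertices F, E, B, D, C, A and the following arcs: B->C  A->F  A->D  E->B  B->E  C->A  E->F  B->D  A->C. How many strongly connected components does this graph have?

4

{A, C} are all mutually reachable — one SCC of size 2.
{B, E} are all mutually reachable — one SCC of size 2.
{D} is an SCC by itself.
{F} is an SCC by itself.
That gives 4 strongly connected components.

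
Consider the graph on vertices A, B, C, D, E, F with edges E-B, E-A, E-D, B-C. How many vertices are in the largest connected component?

F is isolated — a component by itself.
Starting from A we can reach A, B, C, D, E. That is one component of size 5.
The largest has 5 vertices.

5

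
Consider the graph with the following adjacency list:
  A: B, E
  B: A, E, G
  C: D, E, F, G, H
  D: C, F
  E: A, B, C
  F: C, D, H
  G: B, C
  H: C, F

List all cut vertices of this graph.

Removing C increases the component count from 1 to 2, so C is a cut vertex.
By contrast removing D leaves 1 component; it is not a cut vertex. No other vertex is a cut vertex either.

C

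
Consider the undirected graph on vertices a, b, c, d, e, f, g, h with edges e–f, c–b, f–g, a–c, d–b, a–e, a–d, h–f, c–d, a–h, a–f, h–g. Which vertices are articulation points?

a

Removing a increases the component count from 1 to 2, so a is a cut vertex.
By contrast removing h leaves 1 component; it is not a cut vertex. No other vertex is a cut vertex either.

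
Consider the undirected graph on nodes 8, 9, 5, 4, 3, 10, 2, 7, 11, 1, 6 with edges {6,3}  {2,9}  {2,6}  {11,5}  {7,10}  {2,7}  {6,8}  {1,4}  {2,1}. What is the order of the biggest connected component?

Starting from 5 we can reach 5, 11. That is one component of size 2.
Starting from 1 we can reach 1, 2, 3, 4, 6, 7, 8, 9, 10. That is one component of size 9.
The largest has 9 vertices.

9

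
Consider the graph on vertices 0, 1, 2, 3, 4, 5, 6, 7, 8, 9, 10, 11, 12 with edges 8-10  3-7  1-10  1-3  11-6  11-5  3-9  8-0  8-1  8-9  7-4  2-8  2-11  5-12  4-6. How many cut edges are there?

3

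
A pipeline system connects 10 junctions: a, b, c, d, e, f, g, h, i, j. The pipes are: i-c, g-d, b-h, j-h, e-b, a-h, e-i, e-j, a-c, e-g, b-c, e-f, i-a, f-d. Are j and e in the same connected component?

From j we can reach a, b, c, d, e, f, g, h, i, j, which includes e.

Yes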